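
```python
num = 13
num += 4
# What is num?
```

Trace (tracking num):
num = 13  # -> num = 13
num += 4  # -> num = 17

Answer: 17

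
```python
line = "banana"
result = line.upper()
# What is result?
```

Trace (tracking result):
line = 'banana'  # -> line = 'banana'
result = line.upper()  # -> result = 'BANANA'

Answer: 'BANANA'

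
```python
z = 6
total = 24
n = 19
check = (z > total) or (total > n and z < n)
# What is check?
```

Answer: True

Derivation:
Trace (tracking check):
z = 6  # -> z = 6
total = 24  # -> total = 24
n = 19  # -> n = 19
check = z > total or (total > n and z < n)  # -> check = True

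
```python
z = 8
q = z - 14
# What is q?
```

Trace (tracking q):
z = 8  # -> z = 8
q = z - 14  # -> q = -6

Answer: -6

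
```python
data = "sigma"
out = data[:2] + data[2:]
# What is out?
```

Answer: 'sigma'

Derivation:
Trace (tracking out):
data = 'sigma'  # -> data = 'sigma'
out = data[:2] + data[2:]  # -> out = 'sigma'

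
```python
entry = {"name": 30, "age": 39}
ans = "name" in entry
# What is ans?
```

Answer: True

Derivation:
Trace (tracking ans):
entry = {'name': 30, 'age': 39}  # -> entry = {'name': 30, 'age': 39}
ans = 'name' in entry  # -> ans = True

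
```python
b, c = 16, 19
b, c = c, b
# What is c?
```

Trace (tracking c):
b, c = (16, 19)  # -> b = 16, c = 19
b, c = (c, b)  # -> b = 19, c = 16

Answer: 16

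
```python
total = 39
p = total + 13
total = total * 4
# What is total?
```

Trace (tracking total):
total = 39  # -> total = 39
p = total + 13  # -> p = 52
total = total * 4  # -> total = 156

Answer: 156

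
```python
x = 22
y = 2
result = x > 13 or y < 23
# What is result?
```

Trace (tracking result):
x = 22  # -> x = 22
y = 2  # -> y = 2
result = x > 13 or y < 23  # -> result = True

Answer: True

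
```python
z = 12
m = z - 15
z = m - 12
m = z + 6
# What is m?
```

Answer: -9

Derivation:
Trace (tracking m):
z = 12  # -> z = 12
m = z - 15  # -> m = -3
z = m - 12  # -> z = -15
m = z + 6  # -> m = -9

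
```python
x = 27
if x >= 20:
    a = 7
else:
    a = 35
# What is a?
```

Trace (tracking a):
x = 27  # -> x = 27
if x >= 20:  # condition is True
    a = 7  # -> a = 7

Answer: 7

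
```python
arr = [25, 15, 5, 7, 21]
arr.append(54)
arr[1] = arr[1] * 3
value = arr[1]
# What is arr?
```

Trace (tracking arr):
arr = [25, 15, 5, 7, 21]  # -> arr = [25, 15, 5, 7, 21]
arr.append(54)  # -> arr = [25, 15, 5, 7, 21, 54]
arr[1] = arr[1] * 3  # -> arr = [25, 45, 5, 7, 21, 54]
value = arr[1]  # -> value = 45

Answer: [25, 45, 5, 7, 21, 54]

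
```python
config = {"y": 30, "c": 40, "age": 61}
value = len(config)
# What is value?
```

Answer: 3

Derivation:
Trace (tracking value):
config = {'y': 30, 'c': 40, 'age': 61}  # -> config = {'y': 30, 'c': 40, 'age': 61}
value = len(config)  # -> value = 3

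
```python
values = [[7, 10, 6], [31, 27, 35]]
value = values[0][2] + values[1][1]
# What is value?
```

Answer: 33

Derivation:
Trace (tracking value):
values = [[7, 10, 6], [31, 27, 35]]  # -> values = [[7, 10, 6], [31, 27, 35]]
value = values[0][2] + values[1][1]  # -> value = 33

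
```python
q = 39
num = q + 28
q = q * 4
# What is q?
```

Answer: 156

Derivation:
Trace (tracking q):
q = 39  # -> q = 39
num = q + 28  # -> num = 67
q = q * 4  # -> q = 156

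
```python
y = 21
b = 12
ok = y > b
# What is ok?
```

Trace (tracking ok):
y = 21  # -> y = 21
b = 12  # -> b = 12
ok = y > b  # -> ok = True

Answer: True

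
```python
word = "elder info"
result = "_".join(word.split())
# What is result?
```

Trace (tracking result):
word = 'elder info'  # -> word = 'elder info'
result = '_'.join(word.split())  # -> result = 'elder_info'

Answer: 'elder_info'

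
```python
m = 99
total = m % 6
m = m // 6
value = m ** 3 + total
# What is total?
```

Answer: 3

Derivation:
Trace (tracking total):
m = 99  # -> m = 99
total = m % 6  # -> total = 3
m = m // 6  # -> m = 16
value = m ** 3 + total  # -> value = 4099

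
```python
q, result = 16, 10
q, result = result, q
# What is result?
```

Trace (tracking result):
q, result = (16, 10)  # -> q = 16, result = 10
q, result = (result, q)  # -> q = 10, result = 16

Answer: 16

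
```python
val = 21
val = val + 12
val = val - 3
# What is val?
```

Answer: 30

Derivation:
Trace (tracking val):
val = 21  # -> val = 21
val = val + 12  # -> val = 33
val = val - 3  # -> val = 30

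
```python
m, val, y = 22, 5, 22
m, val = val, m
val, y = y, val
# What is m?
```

Trace (tracking m):
m, val, y = (22, 5, 22)  # -> m = 22, val = 5, y = 22
m, val = (val, m)  # -> m = 5, val = 22
val, y = (y, val)  # -> val = 22, y = 22

Answer: 5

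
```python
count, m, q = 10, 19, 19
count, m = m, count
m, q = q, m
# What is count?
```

Answer: 19

Derivation:
Trace (tracking count):
count, m, q = (10, 19, 19)  # -> count = 10, m = 19, q = 19
count, m = (m, count)  # -> count = 19, m = 10
m, q = (q, m)  # -> m = 19, q = 10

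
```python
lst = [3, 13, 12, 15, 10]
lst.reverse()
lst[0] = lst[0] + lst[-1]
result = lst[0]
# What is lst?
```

Answer: [13, 15, 12, 13, 3]

Derivation:
Trace (tracking lst):
lst = [3, 13, 12, 15, 10]  # -> lst = [3, 13, 12, 15, 10]
lst.reverse()  # -> lst = [10, 15, 12, 13, 3]
lst[0] = lst[0] + lst[-1]  # -> lst = [13, 15, 12, 13, 3]
result = lst[0]  # -> result = 13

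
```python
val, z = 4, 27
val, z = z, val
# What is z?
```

Trace (tracking z):
val, z = (4, 27)  # -> val = 4, z = 27
val, z = (z, val)  # -> val = 27, z = 4

Answer: 4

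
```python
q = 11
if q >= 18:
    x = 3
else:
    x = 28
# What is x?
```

Answer: 28

Derivation:
Trace (tracking x):
q = 11  # -> q = 11
if q >= 18:  # condition is False
else:
    x = 28  # -> x = 28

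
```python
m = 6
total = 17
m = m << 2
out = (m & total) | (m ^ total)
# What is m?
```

Trace (tracking m):
m = 6  # -> m = 6
total = 17  # -> total = 17
m = m << 2  # -> m = 24
out = m & total | m ^ total  # -> out = 25

Answer: 24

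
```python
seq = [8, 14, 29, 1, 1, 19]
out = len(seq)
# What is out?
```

Trace (tracking out):
seq = [8, 14, 29, 1, 1, 19]  # -> seq = [8, 14, 29, 1, 1, 19]
out = len(seq)  # -> out = 6

Answer: 6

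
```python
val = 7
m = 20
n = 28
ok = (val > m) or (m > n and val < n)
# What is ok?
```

Answer: False

Derivation:
Trace (tracking ok):
val = 7  # -> val = 7
m = 20  # -> m = 20
n = 28  # -> n = 28
ok = val > m or (m > n and val < n)  # -> ok = False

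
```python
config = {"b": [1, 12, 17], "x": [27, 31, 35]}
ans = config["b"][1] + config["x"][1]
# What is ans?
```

Trace (tracking ans):
config = {'b': [1, 12, 17], 'x': [27, 31, 35]}  # -> config = {'b': [1, 12, 17], 'x': [27, 31, 35]}
ans = config['b'][1] + config['x'][1]  # -> ans = 43

Answer: 43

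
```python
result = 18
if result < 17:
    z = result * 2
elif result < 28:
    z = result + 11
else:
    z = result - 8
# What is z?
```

Trace (tracking z):
result = 18  # -> result = 18
if result < 17:  # condition is False
elif result < 28:  # condition is True
    z = result + 11  # -> z = 29

Answer: 29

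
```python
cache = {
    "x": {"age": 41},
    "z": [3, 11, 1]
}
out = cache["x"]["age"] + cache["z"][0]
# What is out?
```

Answer: 44

Derivation:
Trace (tracking out):
cache = {'x': {'age': 41}, 'z': [3, 11, 1]}  # -> cache = {'x': {'age': 41}, 'z': [3, 11, 1]}
out = cache['x']['age'] + cache['z'][0]  # -> out = 44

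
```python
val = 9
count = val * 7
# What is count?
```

Trace (tracking count):
val = 9  # -> val = 9
count = val * 7  # -> count = 63

Answer: 63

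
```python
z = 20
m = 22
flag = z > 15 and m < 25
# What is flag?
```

Answer: True

Derivation:
Trace (tracking flag):
z = 20  # -> z = 20
m = 22  # -> m = 22
flag = z > 15 and m < 25  # -> flag = True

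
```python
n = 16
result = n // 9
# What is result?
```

Trace (tracking result):
n = 16  # -> n = 16
result = n // 9  # -> result = 1

Answer: 1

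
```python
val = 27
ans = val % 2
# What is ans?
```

Trace (tracking ans):
val = 27  # -> val = 27
ans = val % 2  # -> ans = 1

Answer: 1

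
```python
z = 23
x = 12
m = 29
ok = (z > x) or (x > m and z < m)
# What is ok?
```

Trace (tracking ok):
z = 23  # -> z = 23
x = 12  # -> x = 12
m = 29  # -> m = 29
ok = z > x or (x > m and z < m)  # -> ok = True

Answer: True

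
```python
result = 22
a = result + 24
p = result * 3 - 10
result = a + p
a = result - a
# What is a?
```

Trace (tracking a):
result = 22  # -> result = 22
a = result + 24  # -> a = 46
p = result * 3 - 10  # -> p = 56
result = a + p  # -> result = 102
a = result - a  # -> a = 56

Answer: 56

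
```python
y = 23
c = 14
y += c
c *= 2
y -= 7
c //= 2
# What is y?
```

Trace (tracking y):
y = 23  # -> y = 23
c = 14  # -> c = 14
y += c  # -> y = 37
c *= 2  # -> c = 28
y -= 7  # -> y = 30
c //= 2  # -> c = 14

Answer: 30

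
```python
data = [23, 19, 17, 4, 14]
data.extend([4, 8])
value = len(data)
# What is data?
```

Trace (tracking data):
data = [23, 19, 17, 4, 14]  # -> data = [23, 19, 17, 4, 14]
data.extend([4, 8])  # -> data = [23, 19, 17, 4, 14, 4, 8]
value = len(data)  # -> value = 7

Answer: [23, 19, 17, 4, 14, 4, 8]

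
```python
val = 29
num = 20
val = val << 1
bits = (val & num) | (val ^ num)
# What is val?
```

Trace (tracking val):
val = 29  # -> val = 29
num = 20  # -> num = 20
val = val << 1  # -> val = 58
bits = val & num | val ^ num  # -> bits = 62

Answer: 58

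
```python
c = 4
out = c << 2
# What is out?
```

Answer: 16

Derivation:
Trace (tracking out):
c = 4  # -> c = 4
out = c << 2  # -> out = 16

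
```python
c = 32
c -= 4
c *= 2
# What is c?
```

Answer: 56

Derivation:
Trace (tracking c):
c = 32  # -> c = 32
c -= 4  # -> c = 28
c *= 2  # -> c = 56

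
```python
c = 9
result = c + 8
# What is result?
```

Trace (tracking result):
c = 9  # -> c = 9
result = c + 8  # -> result = 17

Answer: 17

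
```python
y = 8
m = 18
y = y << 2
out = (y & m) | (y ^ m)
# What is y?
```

Answer: 32

Derivation:
Trace (tracking y):
y = 8  # -> y = 8
m = 18  # -> m = 18
y = y << 2  # -> y = 32
out = y & m | y ^ m  # -> out = 50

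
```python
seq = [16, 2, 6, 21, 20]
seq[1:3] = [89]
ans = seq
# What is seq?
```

Trace (tracking seq):
seq = [16, 2, 6, 21, 20]  # -> seq = [16, 2, 6, 21, 20]
seq[1:3] = [89]  # -> seq = [16, 89, 21, 20]
ans = seq  # -> ans = [16, 89, 21, 20]

Answer: [16, 89, 21, 20]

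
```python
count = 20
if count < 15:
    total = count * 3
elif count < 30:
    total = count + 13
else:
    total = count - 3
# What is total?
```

Answer: 33

Derivation:
Trace (tracking total):
count = 20  # -> count = 20
if count < 15:  # condition is False
elif count < 30:  # condition is True
    total = count + 13  # -> total = 33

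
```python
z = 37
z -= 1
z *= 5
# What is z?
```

Answer: 180

Derivation:
Trace (tracking z):
z = 37  # -> z = 37
z -= 1  # -> z = 36
z *= 5  # -> z = 180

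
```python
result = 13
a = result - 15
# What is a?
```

Trace (tracking a):
result = 13  # -> result = 13
a = result - 15  # -> a = -2

Answer: -2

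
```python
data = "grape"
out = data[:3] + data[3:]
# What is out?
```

Answer: 'grape'

Derivation:
Trace (tracking out):
data = 'grape'  # -> data = 'grape'
out = data[:3] + data[3:]  # -> out = 'grape'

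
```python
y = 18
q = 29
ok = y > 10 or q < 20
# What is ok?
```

Answer: True

Derivation:
Trace (tracking ok):
y = 18  # -> y = 18
q = 29  # -> q = 29
ok = y > 10 or q < 20  # -> ok = True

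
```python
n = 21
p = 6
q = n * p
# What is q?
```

Answer: 126

Derivation:
Trace (tracking q):
n = 21  # -> n = 21
p = 6  # -> p = 6
q = n * p  # -> q = 126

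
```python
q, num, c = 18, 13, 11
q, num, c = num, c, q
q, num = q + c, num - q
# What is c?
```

Answer: 18

Derivation:
Trace (tracking c):
q, num, c = (18, 13, 11)  # -> q = 18, num = 13, c = 11
q, num, c = (num, c, q)  # -> q = 13, num = 11, c = 18
q, num = (q + c, num - q)  # -> q = 31, num = -2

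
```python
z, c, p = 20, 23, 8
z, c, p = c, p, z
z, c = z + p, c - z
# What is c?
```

Answer: -15

Derivation:
Trace (tracking c):
z, c, p = (20, 23, 8)  # -> z = 20, c = 23, p = 8
z, c, p = (c, p, z)  # -> z = 23, c = 8, p = 20
z, c = (z + p, c - z)  # -> z = 43, c = -15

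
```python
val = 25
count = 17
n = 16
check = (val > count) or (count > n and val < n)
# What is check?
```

Answer: True

Derivation:
Trace (tracking check):
val = 25  # -> val = 25
count = 17  # -> count = 17
n = 16  # -> n = 16
check = val > count or (count > n and val < n)  # -> check = True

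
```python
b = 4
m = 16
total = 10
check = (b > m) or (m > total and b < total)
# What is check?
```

Trace (tracking check):
b = 4  # -> b = 4
m = 16  # -> m = 16
total = 10  # -> total = 10
check = b > m or (m > total and b < total)  # -> check = True

Answer: True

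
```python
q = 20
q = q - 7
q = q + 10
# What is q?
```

Answer: 23

Derivation:
Trace (tracking q):
q = 20  # -> q = 20
q = q - 7  # -> q = 13
q = q + 10  # -> q = 23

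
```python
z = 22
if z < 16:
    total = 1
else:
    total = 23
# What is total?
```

Trace (tracking total):
z = 22  # -> z = 22
if z < 16:  # condition is False
else:
    total = 23  # -> total = 23

Answer: 23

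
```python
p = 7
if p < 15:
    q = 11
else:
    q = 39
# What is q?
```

Trace (tracking q):
p = 7  # -> p = 7
if p < 15:  # condition is True
    q = 11  # -> q = 11

Answer: 11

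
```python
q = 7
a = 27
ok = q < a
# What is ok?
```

Trace (tracking ok):
q = 7  # -> q = 7
a = 27  # -> a = 27
ok = q < a  # -> ok = True

Answer: True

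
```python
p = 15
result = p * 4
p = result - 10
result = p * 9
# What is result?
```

Trace (tracking result):
p = 15  # -> p = 15
result = p * 4  # -> result = 60
p = result - 10  # -> p = 50
result = p * 9  # -> result = 450

Answer: 450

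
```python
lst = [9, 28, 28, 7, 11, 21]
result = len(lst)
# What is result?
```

Trace (tracking result):
lst = [9, 28, 28, 7, 11, 21]  # -> lst = [9, 28, 28, 7, 11, 21]
result = len(lst)  # -> result = 6

Answer: 6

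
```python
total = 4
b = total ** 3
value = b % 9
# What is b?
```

Answer: 64

Derivation:
Trace (tracking b):
total = 4  # -> total = 4
b = total ** 3  # -> b = 64
value = b % 9  # -> value = 1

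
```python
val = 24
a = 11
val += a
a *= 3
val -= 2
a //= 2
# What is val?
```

Answer: 33

Derivation:
Trace (tracking val):
val = 24  # -> val = 24
a = 11  # -> a = 11
val += a  # -> val = 35
a *= 3  # -> a = 33
val -= 2  # -> val = 33
a //= 2  # -> a = 16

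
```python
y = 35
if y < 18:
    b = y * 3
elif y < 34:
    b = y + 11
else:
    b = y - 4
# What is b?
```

Answer: 31

Derivation:
Trace (tracking b):
y = 35  # -> y = 35
if y < 18:  # condition is False
elif y < 34:  # condition is False
else:
    b = y - 4  # -> b = 31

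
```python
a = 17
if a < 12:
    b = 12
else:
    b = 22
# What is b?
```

Trace (tracking b):
a = 17  # -> a = 17
if a < 12:  # condition is False
else:
    b = 22  # -> b = 22

Answer: 22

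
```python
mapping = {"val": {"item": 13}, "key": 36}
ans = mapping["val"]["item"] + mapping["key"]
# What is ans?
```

Answer: 49

Derivation:
Trace (tracking ans):
mapping = {'val': {'item': 13}, 'key': 36}  # -> mapping = {'val': {'item': 13}, 'key': 36}
ans = mapping['val']['item'] + mapping['key']  # -> ans = 49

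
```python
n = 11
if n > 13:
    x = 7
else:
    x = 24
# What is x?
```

Answer: 24

Derivation:
Trace (tracking x):
n = 11  # -> n = 11
if n > 13:  # condition is False
else:
    x = 24  # -> x = 24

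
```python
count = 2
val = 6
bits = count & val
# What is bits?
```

Trace (tracking bits):
count = 2  # -> count = 2
val = 6  # -> val = 6
bits = count & val  # -> bits = 2

Answer: 2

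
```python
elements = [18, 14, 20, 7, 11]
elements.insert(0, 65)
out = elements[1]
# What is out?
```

Answer: 18

Derivation:
Trace (tracking out):
elements = [18, 14, 20, 7, 11]  # -> elements = [18, 14, 20, 7, 11]
elements.insert(0, 65)  # -> elements = [65, 18, 14, 20, 7, 11]
out = elements[1]  # -> out = 18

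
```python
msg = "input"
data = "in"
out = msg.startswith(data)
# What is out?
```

Answer: True

Derivation:
Trace (tracking out):
msg = 'input'  # -> msg = 'input'
data = 'in'  # -> data = 'in'
out = msg.startswith(data)  # -> out = True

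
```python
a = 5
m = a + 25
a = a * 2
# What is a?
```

Answer: 10

Derivation:
Trace (tracking a):
a = 5  # -> a = 5
m = a + 25  # -> m = 30
a = a * 2  # -> a = 10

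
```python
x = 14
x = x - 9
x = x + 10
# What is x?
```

Answer: 15

Derivation:
Trace (tracking x):
x = 14  # -> x = 14
x = x - 9  # -> x = 5
x = x + 10  # -> x = 15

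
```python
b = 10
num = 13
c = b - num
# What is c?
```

Answer: -3

Derivation:
Trace (tracking c):
b = 10  # -> b = 10
num = 13  # -> num = 13
c = b - num  # -> c = -3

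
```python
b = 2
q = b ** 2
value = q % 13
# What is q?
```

Trace (tracking q):
b = 2  # -> b = 2
q = b ** 2  # -> q = 4
value = q % 13  # -> value = 4

Answer: 4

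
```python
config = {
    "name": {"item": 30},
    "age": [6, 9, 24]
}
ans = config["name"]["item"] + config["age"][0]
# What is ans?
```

Answer: 36

Derivation:
Trace (tracking ans):
config = {'name': {'item': 30}, 'age': [6, 9, 24]}  # -> config = {'name': {'item': 30}, 'age': [6, 9, 24]}
ans = config['name']['item'] + config['age'][0]  # -> ans = 36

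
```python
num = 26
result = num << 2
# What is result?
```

Answer: 104

Derivation:
Trace (tracking result):
num = 26  # -> num = 26
result = num << 2  # -> result = 104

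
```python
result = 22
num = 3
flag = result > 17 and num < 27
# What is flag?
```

Trace (tracking flag):
result = 22  # -> result = 22
num = 3  # -> num = 3
flag = result > 17 and num < 27  # -> flag = True

Answer: True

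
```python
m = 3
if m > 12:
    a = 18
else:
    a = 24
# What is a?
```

Trace (tracking a):
m = 3  # -> m = 3
if m > 12:  # condition is False
else:
    a = 24  # -> a = 24

Answer: 24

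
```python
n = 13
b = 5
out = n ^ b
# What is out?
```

Trace (tracking out):
n = 13  # -> n = 13
b = 5  # -> b = 5
out = n ^ b  # -> out = 8

Answer: 8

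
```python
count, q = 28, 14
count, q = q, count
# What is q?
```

Trace (tracking q):
count, q = (28, 14)  # -> count = 28, q = 14
count, q = (q, count)  # -> count = 14, q = 28

Answer: 28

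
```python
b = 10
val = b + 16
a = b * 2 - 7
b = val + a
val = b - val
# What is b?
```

Trace (tracking b):
b = 10  # -> b = 10
val = b + 16  # -> val = 26
a = b * 2 - 7  # -> a = 13
b = val + a  # -> b = 39
val = b - val  # -> val = 13

Answer: 39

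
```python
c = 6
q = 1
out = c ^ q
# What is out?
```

Answer: 7

Derivation:
Trace (tracking out):
c = 6  # -> c = 6
q = 1  # -> q = 1
out = c ^ q  # -> out = 7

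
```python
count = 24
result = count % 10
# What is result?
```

Answer: 4

Derivation:
Trace (tracking result):
count = 24  # -> count = 24
result = count % 10  # -> result = 4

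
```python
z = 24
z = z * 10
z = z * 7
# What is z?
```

Trace (tracking z):
z = 24  # -> z = 24
z = z * 10  # -> z = 240
z = z * 7  # -> z = 1680

Answer: 1680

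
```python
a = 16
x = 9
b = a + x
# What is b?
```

Trace (tracking b):
a = 16  # -> a = 16
x = 9  # -> x = 9
b = a + x  # -> b = 25

Answer: 25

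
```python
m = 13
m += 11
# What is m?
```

Answer: 24

Derivation:
Trace (tracking m):
m = 13  # -> m = 13
m += 11  # -> m = 24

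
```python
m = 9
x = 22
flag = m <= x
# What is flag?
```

Answer: True

Derivation:
Trace (tracking flag):
m = 9  # -> m = 9
x = 22  # -> x = 22
flag = m <= x  # -> flag = True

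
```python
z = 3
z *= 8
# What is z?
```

Trace (tracking z):
z = 3  # -> z = 3
z *= 8  # -> z = 24

Answer: 24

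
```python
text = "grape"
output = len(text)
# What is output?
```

Answer: 5

Derivation:
Trace (tracking output):
text = 'grape'  # -> text = 'grape'
output = len(text)  # -> output = 5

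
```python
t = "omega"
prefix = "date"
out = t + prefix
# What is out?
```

Answer: 'omegadate'

Derivation:
Trace (tracking out):
t = 'omega'  # -> t = 'omega'
prefix = 'date'  # -> prefix = 'date'
out = t + prefix  # -> out = 'omegadate'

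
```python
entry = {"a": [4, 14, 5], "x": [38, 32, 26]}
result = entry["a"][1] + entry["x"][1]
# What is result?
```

Answer: 46

Derivation:
Trace (tracking result):
entry = {'a': [4, 14, 5], 'x': [38, 32, 26]}  # -> entry = {'a': [4, 14, 5], 'x': [38, 32, 26]}
result = entry['a'][1] + entry['x'][1]  # -> result = 46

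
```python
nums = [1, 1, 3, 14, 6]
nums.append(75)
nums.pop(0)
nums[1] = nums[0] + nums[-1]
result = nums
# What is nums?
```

Trace (tracking nums):
nums = [1, 1, 3, 14, 6]  # -> nums = [1, 1, 3, 14, 6]
nums.append(75)  # -> nums = [1, 1, 3, 14, 6, 75]
nums.pop(0)  # -> nums = [1, 3, 14, 6, 75]
nums[1] = nums[0] + nums[-1]  # -> nums = [1, 76, 14, 6, 75]
result = nums  # -> result = [1, 76, 14, 6, 75]

Answer: [1, 76, 14, 6, 75]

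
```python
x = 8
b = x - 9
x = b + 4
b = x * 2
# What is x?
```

Answer: 3

Derivation:
Trace (tracking x):
x = 8  # -> x = 8
b = x - 9  # -> b = -1
x = b + 4  # -> x = 3
b = x * 2  # -> b = 6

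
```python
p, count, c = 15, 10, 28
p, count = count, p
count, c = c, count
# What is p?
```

Answer: 10

Derivation:
Trace (tracking p):
p, count, c = (15, 10, 28)  # -> p = 15, count = 10, c = 28
p, count = (count, p)  # -> p = 10, count = 15
count, c = (c, count)  # -> count = 28, c = 15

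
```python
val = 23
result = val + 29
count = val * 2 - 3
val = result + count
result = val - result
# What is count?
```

Trace (tracking count):
val = 23  # -> val = 23
result = val + 29  # -> result = 52
count = val * 2 - 3  # -> count = 43
val = result + count  # -> val = 95
result = val - result  # -> result = 43

Answer: 43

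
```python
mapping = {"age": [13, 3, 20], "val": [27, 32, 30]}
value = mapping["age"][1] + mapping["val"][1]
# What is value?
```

Trace (tracking value):
mapping = {'age': [13, 3, 20], 'val': [27, 32, 30]}  # -> mapping = {'age': [13, 3, 20], 'val': [27, 32, 30]}
value = mapping['age'][1] + mapping['val'][1]  # -> value = 35

Answer: 35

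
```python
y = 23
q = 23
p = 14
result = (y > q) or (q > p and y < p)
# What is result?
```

Answer: False

Derivation:
Trace (tracking result):
y = 23  # -> y = 23
q = 23  # -> q = 23
p = 14  # -> p = 14
result = y > q or (q > p and y < p)  # -> result = False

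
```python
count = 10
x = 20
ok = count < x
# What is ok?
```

Trace (tracking ok):
count = 10  # -> count = 10
x = 20  # -> x = 20
ok = count < x  # -> ok = True

Answer: True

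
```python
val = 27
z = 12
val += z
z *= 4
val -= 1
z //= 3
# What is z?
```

Answer: 16

Derivation:
Trace (tracking z):
val = 27  # -> val = 27
z = 12  # -> z = 12
val += z  # -> val = 39
z *= 4  # -> z = 48
val -= 1  # -> val = 38
z //= 3  # -> z = 16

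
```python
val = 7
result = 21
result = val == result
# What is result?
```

Answer: False

Derivation:
Trace (tracking result):
val = 7  # -> val = 7
result = 21  # -> result = 21
result = val == result  # -> result = False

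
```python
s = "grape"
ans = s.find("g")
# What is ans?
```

Trace (tracking ans):
s = 'grape'  # -> s = 'grape'
ans = s.find('g')  # -> ans = 0

Answer: 0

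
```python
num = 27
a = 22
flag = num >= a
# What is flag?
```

Answer: True

Derivation:
Trace (tracking flag):
num = 27  # -> num = 27
a = 22  # -> a = 22
flag = num >= a  # -> flag = True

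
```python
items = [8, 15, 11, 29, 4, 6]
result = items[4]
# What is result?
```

Trace (tracking result):
items = [8, 15, 11, 29, 4, 6]  # -> items = [8, 15, 11, 29, 4, 6]
result = items[4]  # -> result = 4

Answer: 4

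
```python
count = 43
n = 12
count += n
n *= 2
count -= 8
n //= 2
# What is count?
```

Trace (tracking count):
count = 43  # -> count = 43
n = 12  # -> n = 12
count += n  # -> count = 55
n *= 2  # -> n = 24
count -= 8  # -> count = 47
n //= 2  # -> n = 12

Answer: 47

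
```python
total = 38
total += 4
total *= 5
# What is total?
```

Answer: 210

Derivation:
Trace (tracking total):
total = 38  # -> total = 38
total += 4  # -> total = 42
total *= 5  # -> total = 210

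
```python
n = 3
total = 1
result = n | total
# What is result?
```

Answer: 3

Derivation:
Trace (tracking result):
n = 3  # -> n = 3
total = 1  # -> total = 1
result = n | total  # -> result = 3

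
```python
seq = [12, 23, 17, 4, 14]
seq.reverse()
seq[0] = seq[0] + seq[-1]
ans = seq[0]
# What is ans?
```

Answer: 26

Derivation:
Trace (tracking ans):
seq = [12, 23, 17, 4, 14]  # -> seq = [12, 23, 17, 4, 14]
seq.reverse()  # -> seq = [14, 4, 17, 23, 12]
seq[0] = seq[0] + seq[-1]  # -> seq = [26, 4, 17, 23, 12]
ans = seq[0]  # -> ans = 26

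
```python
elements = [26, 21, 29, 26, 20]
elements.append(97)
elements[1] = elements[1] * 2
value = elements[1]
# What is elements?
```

Trace (tracking elements):
elements = [26, 21, 29, 26, 20]  # -> elements = [26, 21, 29, 26, 20]
elements.append(97)  # -> elements = [26, 21, 29, 26, 20, 97]
elements[1] = elements[1] * 2  # -> elements = [26, 42, 29, 26, 20, 97]
value = elements[1]  # -> value = 42

Answer: [26, 42, 29, 26, 20, 97]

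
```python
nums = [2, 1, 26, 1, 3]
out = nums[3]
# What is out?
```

Answer: 1

Derivation:
Trace (tracking out):
nums = [2, 1, 26, 1, 3]  # -> nums = [2, 1, 26, 1, 3]
out = nums[3]  # -> out = 1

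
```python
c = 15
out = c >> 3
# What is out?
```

Trace (tracking out):
c = 15  # -> c = 15
out = c >> 3  # -> out = 1

Answer: 1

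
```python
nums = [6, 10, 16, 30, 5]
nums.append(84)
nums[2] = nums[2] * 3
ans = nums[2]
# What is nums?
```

Trace (tracking nums):
nums = [6, 10, 16, 30, 5]  # -> nums = [6, 10, 16, 30, 5]
nums.append(84)  # -> nums = [6, 10, 16, 30, 5, 84]
nums[2] = nums[2] * 3  # -> nums = [6, 10, 48, 30, 5, 84]
ans = nums[2]  # -> ans = 48

Answer: [6, 10, 48, 30, 5, 84]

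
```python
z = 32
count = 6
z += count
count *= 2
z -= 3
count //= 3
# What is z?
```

Answer: 35

Derivation:
Trace (tracking z):
z = 32  # -> z = 32
count = 6  # -> count = 6
z += count  # -> z = 38
count *= 2  # -> count = 12
z -= 3  # -> z = 35
count //= 3  # -> count = 4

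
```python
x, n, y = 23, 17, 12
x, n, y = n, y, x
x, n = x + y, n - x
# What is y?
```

Answer: 23

Derivation:
Trace (tracking y):
x, n, y = (23, 17, 12)  # -> x = 23, n = 17, y = 12
x, n, y = (n, y, x)  # -> x = 17, n = 12, y = 23
x, n = (x + y, n - x)  # -> x = 40, n = -5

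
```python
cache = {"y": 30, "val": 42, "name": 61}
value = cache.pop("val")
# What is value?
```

Trace (tracking value):
cache = {'y': 30, 'val': 42, 'name': 61}  # -> cache = {'y': 30, 'val': 42, 'name': 61}
value = cache.pop('val')  # -> value = 42

Answer: 42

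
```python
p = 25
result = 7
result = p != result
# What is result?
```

Answer: True

Derivation:
Trace (tracking result):
p = 25  # -> p = 25
result = 7  # -> result = 7
result = p != result  # -> result = True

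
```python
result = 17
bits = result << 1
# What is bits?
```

Trace (tracking bits):
result = 17  # -> result = 17
bits = result << 1  # -> bits = 34

Answer: 34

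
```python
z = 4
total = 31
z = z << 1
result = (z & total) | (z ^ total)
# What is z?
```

Answer: 8

Derivation:
Trace (tracking z):
z = 4  # -> z = 4
total = 31  # -> total = 31
z = z << 1  # -> z = 8
result = z & total | z ^ total  # -> result = 31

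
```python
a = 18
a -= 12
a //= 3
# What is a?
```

Trace (tracking a):
a = 18  # -> a = 18
a -= 12  # -> a = 6
a //= 3  # -> a = 2

Answer: 2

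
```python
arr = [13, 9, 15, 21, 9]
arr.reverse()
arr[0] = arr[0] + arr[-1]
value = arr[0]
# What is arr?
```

Answer: [22, 21, 15, 9, 13]

Derivation:
Trace (tracking arr):
arr = [13, 9, 15, 21, 9]  # -> arr = [13, 9, 15, 21, 9]
arr.reverse()  # -> arr = [9, 21, 15, 9, 13]
arr[0] = arr[0] + arr[-1]  # -> arr = [22, 21, 15, 9, 13]
value = arr[0]  # -> value = 22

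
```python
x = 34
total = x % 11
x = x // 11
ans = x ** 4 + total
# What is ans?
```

Answer: 82

Derivation:
Trace (tracking ans):
x = 34  # -> x = 34
total = x % 11  # -> total = 1
x = x // 11  # -> x = 3
ans = x ** 4 + total  # -> ans = 82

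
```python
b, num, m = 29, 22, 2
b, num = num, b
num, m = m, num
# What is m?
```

Answer: 29

Derivation:
Trace (tracking m):
b, num, m = (29, 22, 2)  # -> b = 29, num = 22, m = 2
b, num = (num, b)  # -> b = 22, num = 29
num, m = (m, num)  # -> num = 2, m = 29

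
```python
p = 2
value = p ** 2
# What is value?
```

Answer: 4

Derivation:
Trace (tracking value):
p = 2  # -> p = 2
value = p ** 2  # -> value = 4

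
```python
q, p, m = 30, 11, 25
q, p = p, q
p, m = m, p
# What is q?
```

Trace (tracking q):
q, p, m = (30, 11, 25)  # -> q = 30, p = 11, m = 25
q, p = (p, q)  # -> q = 11, p = 30
p, m = (m, p)  # -> p = 25, m = 30

Answer: 11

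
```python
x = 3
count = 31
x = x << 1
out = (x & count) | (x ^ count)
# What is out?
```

Trace (tracking out):
x = 3  # -> x = 3
count = 31  # -> count = 31
x = x << 1  # -> x = 6
out = x & count | x ^ count  # -> out = 31

Answer: 31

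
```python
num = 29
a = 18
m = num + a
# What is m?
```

Trace (tracking m):
num = 29  # -> num = 29
a = 18  # -> a = 18
m = num + a  # -> m = 47

Answer: 47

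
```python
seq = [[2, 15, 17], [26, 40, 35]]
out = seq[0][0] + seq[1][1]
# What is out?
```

Trace (tracking out):
seq = [[2, 15, 17], [26, 40, 35]]  # -> seq = [[2, 15, 17], [26, 40, 35]]
out = seq[0][0] + seq[1][1]  # -> out = 42

Answer: 42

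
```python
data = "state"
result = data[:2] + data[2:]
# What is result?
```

Trace (tracking result):
data = 'state'  # -> data = 'state'
result = data[:2] + data[2:]  # -> result = 'state'

Answer: 'state'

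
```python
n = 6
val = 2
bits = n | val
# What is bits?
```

Trace (tracking bits):
n = 6  # -> n = 6
val = 2  # -> val = 2
bits = n | val  # -> bits = 6

Answer: 6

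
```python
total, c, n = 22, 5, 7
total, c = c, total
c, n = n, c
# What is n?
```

Trace (tracking n):
total, c, n = (22, 5, 7)  # -> total = 22, c = 5, n = 7
total, c = (c, total)  # -> total = 5, c = 22
c, n = (n, c)  # -> c = 7, n = 22

Answer: 22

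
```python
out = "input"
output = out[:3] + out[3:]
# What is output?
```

Answer: 'input'

Derivation:
Trace (tracking output):
out = 'input'  # -> out = 'input'
output = out[:3] + out[3:]  # -> output = 'input'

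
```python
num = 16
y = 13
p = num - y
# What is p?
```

Answer: 3

Derivation:
Trace (tracking p):
num = 16  # -> num = 16
y = 13  # -> y = 13
p = num - y  # -> p = 3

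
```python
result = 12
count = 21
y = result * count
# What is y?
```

Answer: 252

Derivation:
Trace (tracking y):
result = 12  # -> result = 12
count = 21  # -> count = 21
y = result * count  # -> y = 252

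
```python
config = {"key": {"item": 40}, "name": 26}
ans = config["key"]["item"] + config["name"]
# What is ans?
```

Answer: 66

Derivation:
Trace (tracking ans):
config = {'key': {'item': 40}, 'name': 26}  # -> config = {'key': {'item': 40}, 'name': 26}
ans = config['key']['item'] + config['name']  # -> ans = 66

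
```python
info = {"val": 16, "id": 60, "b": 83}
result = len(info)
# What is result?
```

Answer: 3

Derivation:
Trace (tracking result):
info = {'val': 16, 'id': 60, 'b': 83}  # -> info = {'val': 16, 'id': 60, 'b': 83}
result = len(info)  # -> result = 3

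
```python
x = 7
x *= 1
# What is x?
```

Answer: 7

Derivation:
Trace (tracking x):
x = 7  # -> x = 7
x *= 1  # -> x = 7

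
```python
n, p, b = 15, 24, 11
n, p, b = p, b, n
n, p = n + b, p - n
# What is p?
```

Answer: -13

Derivation:
Trace (tracking p):
n, p, b = (15, 24, 11)  # -> n = 15, p = 24, b = 11
n, p, b = (p, b, n)  # -> n = 24, p = 11, b = 15
n, p = (n + b, p - n)  # -> n = 39, p = -13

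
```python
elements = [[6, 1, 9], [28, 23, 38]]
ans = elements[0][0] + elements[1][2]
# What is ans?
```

Trace (tracking ans):
elements = [[6, 1, 9], [28, 23, 38]]  # -> elements = [[6, 1, 9], [28, 23, 38]]
ans = elements[0][0] + elements[1][2]  # -> ans = 44

Answer: 44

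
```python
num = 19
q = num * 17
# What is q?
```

Answer: 323

Derivation:
Trace (tracking q):
num = 19  # -> num = 19
q = num * 17  # -> q = 323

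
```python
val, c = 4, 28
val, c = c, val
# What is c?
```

Trace (tracking c):
val, c = (4, 28)  # -> val = 4, c = 28
val, c = (c, val)  # -> val = 28, c = 4

Answer: 4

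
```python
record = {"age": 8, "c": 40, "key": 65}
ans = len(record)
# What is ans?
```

Trace (tracking ans):
record = {'age': 8, 'c': 40, 'key': 65}  # -> record = {'age': 8, 'c': 40, 'key': 65}
ans = len(record)  # -> ans = 3

Answer: 3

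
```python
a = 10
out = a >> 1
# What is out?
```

Answer: 5

Derivation:
Trace (tracking out):
a = 10  # -> a = 10
out = a >> 1  # -> out = 5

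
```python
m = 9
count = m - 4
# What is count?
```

Trace (tracking count):
m = 9  # -> m = 9
count = m - 4  # -> count = 5

Answer: 5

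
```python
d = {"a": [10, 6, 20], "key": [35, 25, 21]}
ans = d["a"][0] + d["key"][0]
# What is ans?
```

Answer: 45

Derivation:
Trace (tracking ans):
d = {'a': [10, 6, 20], 'key': [35, 25, 21]}  # -> d = {'a': [10, 6, 20], 'key': [35, 25, 21]}
ans = d['a'][0] + d['key'][0]  # -> ans = 45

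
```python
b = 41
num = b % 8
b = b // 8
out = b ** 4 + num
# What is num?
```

Answer: 1

Derivation:
Trace (tracking num):
b = 41  # -> b = 41
num = b % 8  # -> num = 1
b = b // 8  # -> b = 5
out = b ** 4 + num  # -> out = 626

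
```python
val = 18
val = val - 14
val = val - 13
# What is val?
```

Answer: -9

Derivation:
Trace (tracking val):
val = 18  # -> val = 18
val = val - 14  # -> val = 4
val = val - 13  # -> val = -9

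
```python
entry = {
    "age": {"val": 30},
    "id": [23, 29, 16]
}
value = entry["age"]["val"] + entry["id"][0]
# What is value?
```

Answer: 53

Derivation:
Trace (tracking value):
entry = {'age': {'val': 30}, 'id': [23, 29, 16]}  # -> entry = {'age': {'val': 30}, 'id': [23, 29, 16]}
value = entry['age']['val'] + entry['id'][0]  # -> value = 53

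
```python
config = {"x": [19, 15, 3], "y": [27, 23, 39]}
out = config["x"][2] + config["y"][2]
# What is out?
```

Trace (tracking out):
config = {'x': [19, 15, 3], 'y': [27, 23, 39]}  # -> config = {'x': [19, 15, 3], 'y': [27, 23, 39]}
out = config['x'][2] + config['y'][2]  # -> out = 42

Answer: 42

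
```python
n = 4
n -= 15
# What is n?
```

Trace (tracking n):
n = 4  # -> n = 4
n -= 15  # -> n = -11

Answer: -11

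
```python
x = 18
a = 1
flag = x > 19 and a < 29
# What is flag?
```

Answer: False

Derivation:
Trace (tracking flag):
x = 18  # -> x = 18
a = 1  # -> a = 1
flag = x > 19 and a < 29  # -> flag = False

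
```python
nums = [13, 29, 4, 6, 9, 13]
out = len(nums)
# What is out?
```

Answer: 6

Derivation:
Trace (tracking out):
nums = [13, 29, 4, 6, 9, 13]  # -> nums = [13, 29, 4, 6, 9, 13]
out = len(nums)  # -> out = 6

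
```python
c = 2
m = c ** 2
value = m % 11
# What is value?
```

Answer: 4

Derivation:
Trace (tracking value):
c = 2  # -> c = 2
m = c ** 2  # -> m = 4
value = m % 11  # -> value = 4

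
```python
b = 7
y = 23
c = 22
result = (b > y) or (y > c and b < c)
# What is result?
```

Answer: True

Derivation:
Trace (tracking result):
b = 7  # -> b = 7
y = 23  # -> y = 23
c = 22  # -> c = 22
result = b > y or (y > c and b < c)  # -> result = True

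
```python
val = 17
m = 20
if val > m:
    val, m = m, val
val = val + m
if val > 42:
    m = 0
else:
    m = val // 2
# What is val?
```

Answer: 37

Derivation:
Trace (tracking val):
val = 17  # -> val = 17
m = 20  # -> m = 20
if val > m:  # condition is False
val = val + m  # -> val = 37
if val > 42:  # condition is False
else:
    m = val // 2  # -> m = 18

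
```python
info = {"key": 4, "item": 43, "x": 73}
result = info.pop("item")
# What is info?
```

Trace (tracking info):
info = {'key': 4, 'item': 43, 'x': 73}  # -> info = {'key': 4, 'item': 43, 'x': 73}
result = info.pop('item')  # -> result = 43

Answer: {'key': 4, 'x': 73}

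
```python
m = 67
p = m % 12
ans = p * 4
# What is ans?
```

Answer: 28

Derivation:
Trace (tracking ans):
m = 67  # -> m = 67
p = m % 12  # -> p = 7
ans = p * 4  # -> ans = 28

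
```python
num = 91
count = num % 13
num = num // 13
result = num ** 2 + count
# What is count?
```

Trace (tracking count):
num = 91  # -> num = 91
count = num % 13  # -> count = 0
num = num // 13  # -> num = 7
result = num ** 2 + count  # -> result = 49

Answer: 0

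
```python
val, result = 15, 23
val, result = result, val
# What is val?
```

Answer: 23

Derivation:
Trace (tracking val):
val, result = (15, 23)  # -> val = 15, result = 23
val, result = (result, val)  # -> val = 23, result = 15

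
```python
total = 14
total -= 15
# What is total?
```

Trace (tracking total):
total = 14  # -> total = 14
total -= 15  # -> total = -1

Answer: -1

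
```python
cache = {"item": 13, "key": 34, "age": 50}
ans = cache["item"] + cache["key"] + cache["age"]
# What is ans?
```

Answer: 97

Derivation:
Trace (tracking ans):
cache = {'item': 13, 'key': 34, 'age': 50}  # -> cache = {'item': 13, 'key': 34, 'age': 50}
ans = cache['item'] + cache['key'] + cache['age']  # -> ans = 97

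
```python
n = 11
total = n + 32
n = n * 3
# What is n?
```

Trace (tracking n):
n = 11  # -> n = 11
total = n + 32  # -> total = 43
n = n * 3  # -> n = 33

Answer: 33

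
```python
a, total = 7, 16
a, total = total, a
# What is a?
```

Answer: 16

Derivation:
Trace (tracking a):
a, total = (7, 16)  # -> a = 7, total = 16
a, total = (total, a)  # -> a = 16, total = 7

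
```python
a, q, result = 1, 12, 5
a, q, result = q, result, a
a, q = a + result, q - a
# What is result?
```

Trace (tracking result):
a, q, result = (1, 12, 5)  # -> a = 1, q = 12, result = 5
a, q, result = (q, result, a)  # -> a = 12, q = 5, result = 1
a, q = (a + result, q - a)  # -> a = 13, q = -7

Answer: 1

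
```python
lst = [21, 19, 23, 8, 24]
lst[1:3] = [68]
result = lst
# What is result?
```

Answer: [21, 68, 8, 24]

Derivation:
Trace (tracking result):
lst = [21, 19, 23, 8, 24]  # -> lst = [21, 19, 23, 8, 24]
lst[1:3] = [68]  # -> lst = [21, 68, 8, 24]
result = lst  # -> result = [21, 68, 8, 24]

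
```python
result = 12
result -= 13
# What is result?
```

Trace (tracking result):
result = 12  # -> result = 12
result -= 13  # -> result = -1

Answer: -1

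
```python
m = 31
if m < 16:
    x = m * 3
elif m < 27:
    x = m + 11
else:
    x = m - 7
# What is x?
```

Trace (tracking x):
m = 31  # -> m = 31
if m < 16:  # condition is False
elif m < 27:  # condition is False
else:
    x = m - 7  # -> x = 24

Answer: 24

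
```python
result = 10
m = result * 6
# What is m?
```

Answer: 60

Derivation:
Trace (tracking m):
result = 10  # -> result = 10
m = result * 6  # -> m = 60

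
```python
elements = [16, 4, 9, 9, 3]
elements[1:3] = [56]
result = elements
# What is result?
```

Trace (tracking result):
elements = [16, 4, 9, 9, 3]  # -> elements = [16, 4, 9, 9, 3]
elements[1:3] = [56]  # -> elements = [16, 56, 9, 3]
result = elements  # -> result = [16, 56, 9, 3]

Answer: [16, 56, 9, 3]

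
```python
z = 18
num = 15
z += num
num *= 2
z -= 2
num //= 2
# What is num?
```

Answer: 15

Derivation:
Trace (tracking num):
z = 18  # -> z = 18
num = 15  # -> num = 15
z += num  # -> z = 33
num *= 2  # -> num = 30
z -= 2  # -> z = 31
num //= 2  # -> num = 15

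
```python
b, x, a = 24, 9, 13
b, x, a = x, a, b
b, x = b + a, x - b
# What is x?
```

Trace (tracking x):
b, x, a = (24, 9, 13)  # -> b = 24, x = 9, a = 13
b, x, a = (x, a, b)  # -> b = 9, x = 13, a = 24
b, x = (b + a, x - b)  # -> b = 33, x = 4

Answer: 4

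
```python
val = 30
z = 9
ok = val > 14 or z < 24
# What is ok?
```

Answer: True

Derivation:
Trace (tracking ok):
val = 30  # -> val = 30
z = 9  # -> z = 9
ok = val > 14 or z < 24  # -> ok = True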